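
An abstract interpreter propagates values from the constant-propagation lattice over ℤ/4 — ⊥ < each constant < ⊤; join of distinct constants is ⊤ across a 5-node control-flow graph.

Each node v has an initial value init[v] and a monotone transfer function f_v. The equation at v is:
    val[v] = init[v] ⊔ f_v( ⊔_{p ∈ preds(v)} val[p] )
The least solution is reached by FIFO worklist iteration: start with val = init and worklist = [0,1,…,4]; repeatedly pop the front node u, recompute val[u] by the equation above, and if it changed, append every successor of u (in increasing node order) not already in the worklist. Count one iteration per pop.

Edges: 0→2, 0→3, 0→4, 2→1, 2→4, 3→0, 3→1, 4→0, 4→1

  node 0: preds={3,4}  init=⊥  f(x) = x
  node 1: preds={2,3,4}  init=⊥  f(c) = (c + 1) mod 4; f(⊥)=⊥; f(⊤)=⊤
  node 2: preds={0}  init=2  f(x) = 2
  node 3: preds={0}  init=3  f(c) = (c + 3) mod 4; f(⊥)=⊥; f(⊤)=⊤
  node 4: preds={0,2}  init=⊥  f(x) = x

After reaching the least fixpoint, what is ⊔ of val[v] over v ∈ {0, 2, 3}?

Trace (10 dequeues):
  [1] u=0 | in 3 | out 3 | prev ⊥ | push {}
  [2] u=1 | in ⊤ | out ⊤ | prev ⊥ | push {}
  [3] u=2 | in 3 | out 2 | ==
  [4] u=3 | in 3 | out ⊤ | prev 3 | push {0,1}
  [5] u=4 | in ⊤ | out ⊤ | prev ⊥ | push {}
  [6] u=0 | in ⊤ | out ⊤ | prev 3 | push {2,3,4}
  [7] u=1 | in ⊤ | out ⊤ | ==
  [8] u=2 | in ⊤ | out 2 | ==
  [9] u=3 | in ⊤ | out ⊤ | ==
  [10] u=4 | in ⊤ | out ⊤ | ==

Converged values:
  [0] ⊤
  [1] ⊤
  [2] 2
  [3] ⊤
  [4] ⊤

⊤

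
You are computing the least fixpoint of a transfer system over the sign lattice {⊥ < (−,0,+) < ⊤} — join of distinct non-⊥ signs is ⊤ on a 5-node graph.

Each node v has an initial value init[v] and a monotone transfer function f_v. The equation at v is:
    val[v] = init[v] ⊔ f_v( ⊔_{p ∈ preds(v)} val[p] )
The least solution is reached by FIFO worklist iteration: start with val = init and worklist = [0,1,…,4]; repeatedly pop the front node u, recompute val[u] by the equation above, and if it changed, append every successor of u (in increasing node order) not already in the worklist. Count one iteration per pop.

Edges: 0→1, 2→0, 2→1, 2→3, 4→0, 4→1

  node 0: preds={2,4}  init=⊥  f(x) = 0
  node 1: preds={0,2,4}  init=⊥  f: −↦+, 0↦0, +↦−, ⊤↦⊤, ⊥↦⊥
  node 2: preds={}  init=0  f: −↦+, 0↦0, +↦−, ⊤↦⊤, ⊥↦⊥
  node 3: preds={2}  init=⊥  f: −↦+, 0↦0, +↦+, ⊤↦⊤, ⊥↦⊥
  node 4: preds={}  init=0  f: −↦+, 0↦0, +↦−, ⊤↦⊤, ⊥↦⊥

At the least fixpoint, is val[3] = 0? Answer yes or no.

Worklist (5 pops):
  #1 pop 0: in=0 → 0 (was ⊥); enqueue []
  #2 pop 1: in=0 → 0 (was ⊥); enqueue []
  #3 pop 2: in=⊥ → 0 (no change)
  #4 pop 3: in=0 → 0 (was ⊥); enqueue []
  #5 pop 4: in=⊥ → 0 (no change)

Fixpoint:
  val[0] = 0
  val[1] = 0
  val[2] = 0
  val[3] = 0
  val[4] = 0

yes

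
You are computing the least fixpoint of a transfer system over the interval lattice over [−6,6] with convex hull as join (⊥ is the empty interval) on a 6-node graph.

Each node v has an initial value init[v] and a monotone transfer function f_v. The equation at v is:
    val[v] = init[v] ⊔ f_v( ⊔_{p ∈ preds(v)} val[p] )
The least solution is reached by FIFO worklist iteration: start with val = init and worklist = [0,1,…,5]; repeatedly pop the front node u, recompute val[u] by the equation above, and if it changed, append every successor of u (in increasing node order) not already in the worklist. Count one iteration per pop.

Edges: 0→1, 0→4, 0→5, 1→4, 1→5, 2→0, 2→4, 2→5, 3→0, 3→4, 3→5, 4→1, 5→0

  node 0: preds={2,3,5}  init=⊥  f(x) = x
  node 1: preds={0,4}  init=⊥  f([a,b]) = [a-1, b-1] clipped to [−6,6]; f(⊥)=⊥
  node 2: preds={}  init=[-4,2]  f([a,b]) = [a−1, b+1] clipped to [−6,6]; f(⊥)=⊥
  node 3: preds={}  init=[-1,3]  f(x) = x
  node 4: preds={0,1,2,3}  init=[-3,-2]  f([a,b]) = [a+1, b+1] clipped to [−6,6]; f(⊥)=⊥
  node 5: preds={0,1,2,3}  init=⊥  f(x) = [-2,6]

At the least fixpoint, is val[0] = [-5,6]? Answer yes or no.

no

Iteration log — 13 steps:
  step 1. node 0  ⊔preds=[-4,3]  new=[-4,3]  old=⊥  +wl: 
  step 2. node 1  ⊔preds=[-4,3]  new=[-5,2]  old=⊥  +wl: 
  step 3. node 2  ⊔preds=⊥  new=[-4,2]  stable
  step 4. node 3  ⊔preds=⊥  new=[-1,3]  stable
  step 5. node 4  ⊔preds=[-5,3]  new=[-4,4]  old=[-3,-2]  +wl: 1
  step 6. node 5  ⊔preds=[-5,3]  new=[-2,6]  old=⊥  +wl: 0
  step 7. node 1  ⊔preds=[-4,4]  new=[-5,3]  old=[-5,2]  +wl: 4,5
  step 8. node 0  ⊔preds=[-4,6]  new=[-4,6]  old=[-4,3]  +wl: 1
  step 9. node 4  ⊔preds=[-5,6]  new=[-4,6]  old=[-4,4]  +wl: 
  step 10. node 5  ⊔preds=[-5,6]  new=[-2,6]  stable
  step 11. node 1  ⊔preds=[-4,6]  new=[-5,5]  old=[-5,3]  +wl: 4,5
  step 12. node 4  ⊔preds=[-5,6]  new=[-4,6]  stable
  step 13. node 5  ⊔preds=[-5,6]  new=[-2,6]  stable

Least fixpoint reached:
  node 0: [-4,6]
  node 1: [-5,5]
  node 2: [-4,2]
  node 3: [-1,3]
  node 4: [-4,6]
  node 5: [-2,6]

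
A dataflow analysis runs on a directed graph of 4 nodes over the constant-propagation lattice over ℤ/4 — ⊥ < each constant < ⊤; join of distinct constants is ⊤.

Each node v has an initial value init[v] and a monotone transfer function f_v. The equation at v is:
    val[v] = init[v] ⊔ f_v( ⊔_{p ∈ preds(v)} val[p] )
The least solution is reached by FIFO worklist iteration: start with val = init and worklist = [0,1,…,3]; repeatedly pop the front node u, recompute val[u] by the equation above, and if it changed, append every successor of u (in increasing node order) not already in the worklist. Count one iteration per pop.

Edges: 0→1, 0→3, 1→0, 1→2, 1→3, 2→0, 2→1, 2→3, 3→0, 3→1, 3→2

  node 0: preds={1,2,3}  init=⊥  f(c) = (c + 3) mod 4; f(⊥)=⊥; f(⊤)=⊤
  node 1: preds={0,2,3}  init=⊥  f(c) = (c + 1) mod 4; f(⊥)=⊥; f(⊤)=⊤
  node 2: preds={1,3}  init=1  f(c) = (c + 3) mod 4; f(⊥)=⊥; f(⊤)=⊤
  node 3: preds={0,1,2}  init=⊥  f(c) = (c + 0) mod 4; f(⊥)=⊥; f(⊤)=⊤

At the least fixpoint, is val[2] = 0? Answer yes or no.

Worklist (8 pops):
  #1 pop 0: in=1 → 0 (was ⊥); enqueue []
  #2 pop 1: in=⊤ → ⊤ (was ⊥); enqueue [0]
  #3 pop 2: in=⊤ → ⊤ (was 1); enqueue [1]
  #4 pop 3: in=⊤ → ⊤ (was ⊥); enqueue [2]
  #5 pop 0: in=⊤ → ⊤ (was 0); enqueue [3]
  #6 pop 1: in=⊤ → ⊤ (no change)
  #7 pop 2: in=⊤ → ⊤ (no change)
  #8 pop 3: in=⊤ → ⊤ (no change)

Fixpoint:
  val[0] = ⊤
  val[1] = ⊤
  val[2] = ⊤
  val[3] = ⊤

no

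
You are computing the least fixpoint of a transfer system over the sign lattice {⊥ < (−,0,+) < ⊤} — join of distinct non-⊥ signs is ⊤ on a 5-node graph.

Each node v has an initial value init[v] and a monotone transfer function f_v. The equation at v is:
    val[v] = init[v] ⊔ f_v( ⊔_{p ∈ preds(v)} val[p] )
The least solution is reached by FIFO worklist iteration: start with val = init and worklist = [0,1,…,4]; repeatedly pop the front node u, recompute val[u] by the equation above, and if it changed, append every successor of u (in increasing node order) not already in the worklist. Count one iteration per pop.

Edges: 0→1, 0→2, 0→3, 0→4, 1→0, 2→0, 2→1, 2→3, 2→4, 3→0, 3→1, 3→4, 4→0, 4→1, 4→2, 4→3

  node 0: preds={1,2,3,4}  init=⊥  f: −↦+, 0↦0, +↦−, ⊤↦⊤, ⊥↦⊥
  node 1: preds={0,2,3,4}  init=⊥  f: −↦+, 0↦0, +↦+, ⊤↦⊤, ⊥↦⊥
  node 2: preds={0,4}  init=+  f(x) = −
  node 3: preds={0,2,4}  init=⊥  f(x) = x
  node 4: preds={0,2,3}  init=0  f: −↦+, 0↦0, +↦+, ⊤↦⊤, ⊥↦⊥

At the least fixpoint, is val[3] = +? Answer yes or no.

no

Trace (9 dequeues):
  [1] u=0 | in ⊤ | out ⊤ | prev ⊥ | push {}
  [2] u=1 | in ⊤ | out ⊤ | prev ⊥ | push {0}
  [3] u=2 | in ⊤ | out ⊤ | prev + | push {1}
  [4] u=3 | in ⊤ | out ⊤ | prev ⊥ | push {}
  [5] u=4 | in ⊤ | out ⊤ | prev 0 | push {2,3}
  [6] u=0 | in ⊤ | out ⊤ | ==
  [7] u=1 | in ⊤ | out ⊤ | ==
  [8] u=2 | in ⊤ | out ⊤ | ==
  [9] u=3 | in ⊤ | out ⊤ | ==

Converged values:
  [0] ⊤
  [1] ⊤
  [2] ⊤
  [3] ⊤
  [4] ⊤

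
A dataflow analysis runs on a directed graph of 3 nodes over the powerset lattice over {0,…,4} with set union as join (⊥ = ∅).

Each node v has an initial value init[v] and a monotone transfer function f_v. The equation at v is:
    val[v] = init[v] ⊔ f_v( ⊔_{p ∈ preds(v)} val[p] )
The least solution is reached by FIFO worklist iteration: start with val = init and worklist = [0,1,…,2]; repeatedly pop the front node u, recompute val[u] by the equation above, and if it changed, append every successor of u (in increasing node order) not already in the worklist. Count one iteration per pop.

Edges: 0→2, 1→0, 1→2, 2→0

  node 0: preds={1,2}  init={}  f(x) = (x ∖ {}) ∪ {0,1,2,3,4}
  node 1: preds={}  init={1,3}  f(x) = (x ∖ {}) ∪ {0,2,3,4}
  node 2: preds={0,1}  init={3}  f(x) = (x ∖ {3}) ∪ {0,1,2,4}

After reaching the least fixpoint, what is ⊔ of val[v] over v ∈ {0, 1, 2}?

{0,1,2,3,4}

Worklist (4 pops):
  #1 pop 0: in={1,3} → {0,1,2,3,4} (was {}); enqueue []
  #2 pop 1: in={} → {0,1,2,3,4} (was {1,3}); enqueue [0]
  #3 pop 2: in={0,1,2,3,4} → {0,1,2,3,4} (was {3}); enqueue []
  #4 pop 0: in={0,1,2,3,4} → {0,1,2,3,4} (no change)

Fixpoint:
  val[0] = {0,1,2,3,4}
  val[1] = {0,1,2,3,4}
  val[2] = {0,1,2,3,4}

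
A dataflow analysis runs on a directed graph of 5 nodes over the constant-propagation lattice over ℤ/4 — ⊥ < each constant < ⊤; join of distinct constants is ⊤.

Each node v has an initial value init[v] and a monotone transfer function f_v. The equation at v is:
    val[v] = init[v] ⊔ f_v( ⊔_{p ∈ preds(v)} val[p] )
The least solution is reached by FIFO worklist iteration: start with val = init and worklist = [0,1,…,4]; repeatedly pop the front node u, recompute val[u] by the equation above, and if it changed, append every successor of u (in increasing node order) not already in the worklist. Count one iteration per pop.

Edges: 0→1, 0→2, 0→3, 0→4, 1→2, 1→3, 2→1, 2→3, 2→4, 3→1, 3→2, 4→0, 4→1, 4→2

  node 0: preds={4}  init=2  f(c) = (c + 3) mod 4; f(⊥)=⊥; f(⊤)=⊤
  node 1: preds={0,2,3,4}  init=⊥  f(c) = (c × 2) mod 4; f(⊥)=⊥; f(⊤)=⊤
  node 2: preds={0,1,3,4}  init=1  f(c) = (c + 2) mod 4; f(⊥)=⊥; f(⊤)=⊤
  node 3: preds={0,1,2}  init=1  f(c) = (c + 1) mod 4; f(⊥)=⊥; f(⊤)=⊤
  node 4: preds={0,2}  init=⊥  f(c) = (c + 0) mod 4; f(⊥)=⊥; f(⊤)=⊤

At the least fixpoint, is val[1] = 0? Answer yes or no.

no

Trace (12 dequeues):
  [1] u=0 | in ⊥ | out 2 | ==
  [2] u=1 | in ⊤ | out ⊤ | prev ⊥ | push {}
  [3] u=2 | in ⊤ | out ⊤ | prev 1 | push {1}
  [4] u=3 | in ⊤ | out ⊤ | prev 1 | push {2}
  [5] u=4 | in ⊤ | out ⊤ | prev ⊥ | push {0}
  [6] u=1 | in ⊤ | out ⊤ | ==
  [7] u=2 | in ⊤ | out ⊤ | ==
  [8] u=0 | in ⊤ | out ⊤ | prev 2 | push {1,2,3,4}
  [9] u=1 | in ⊤ | out ⊤ | ==
  [10] u=2 | in ⊤ | out ⊤ | ==
  [11] u=3 | in ⊤ | out ⊤ | ==
  [12] u=4 | in ⊤ | out ⊤ | ==

Converged values:
  [0] ⊤
  [1] ⊤
  [2] ⊤
  [3] ⊤
  [4] ⊤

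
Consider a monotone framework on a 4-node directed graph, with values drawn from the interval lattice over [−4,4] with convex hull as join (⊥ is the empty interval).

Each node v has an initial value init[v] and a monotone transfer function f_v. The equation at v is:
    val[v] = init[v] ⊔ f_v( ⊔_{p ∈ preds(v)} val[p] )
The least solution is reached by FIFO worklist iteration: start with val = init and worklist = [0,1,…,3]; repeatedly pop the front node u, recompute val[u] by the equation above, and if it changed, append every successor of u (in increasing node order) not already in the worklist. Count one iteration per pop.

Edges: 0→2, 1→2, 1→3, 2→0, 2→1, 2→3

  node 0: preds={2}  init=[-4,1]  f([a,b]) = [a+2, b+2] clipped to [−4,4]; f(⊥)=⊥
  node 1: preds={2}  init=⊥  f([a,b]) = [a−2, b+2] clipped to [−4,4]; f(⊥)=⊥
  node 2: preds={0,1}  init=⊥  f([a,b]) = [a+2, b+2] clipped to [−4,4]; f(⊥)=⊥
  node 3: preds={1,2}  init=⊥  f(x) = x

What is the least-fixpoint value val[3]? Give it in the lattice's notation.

Worklist (10 pops):
  #1 pop 0: in=⊥ → [-4,1] (no change)
  #2 pop 1: in=⊥ → ⊥ (no change)
  #3 pop 2: in=[-4,1] → [-2,3] (was ⊥); enqueue [0,1]
  #4 pop 3: in=[-2,3] → [-2,3] (was ⊥); enqueue []
  #5 pop 0: in=[-2,3] → [-4,4] (was [-4,1]); enqueue [2]
  #6 pop 1: in=[-2,3] → [-4,4] (was ⊥); enqueue [3]
  #7 pop 2: in=[-4,4] → [-2,4] (was [-2,3]); enqueue [0,1]
  #8 pop 3: in=[-4,4] → [-4,4] (was [-2,3]); enqueue []
  #9 pop 0: in=[-2,4] → [-4,4] (no change)
  #10 pop 1: in=[-2,4] → [-4,4] (no change)

Fixpoint:
  val[0] = [-4,4]
  val[1] = [-4,4]
  val[2] = [-2,4]
  val[3] = [-4,4]

[-4,4]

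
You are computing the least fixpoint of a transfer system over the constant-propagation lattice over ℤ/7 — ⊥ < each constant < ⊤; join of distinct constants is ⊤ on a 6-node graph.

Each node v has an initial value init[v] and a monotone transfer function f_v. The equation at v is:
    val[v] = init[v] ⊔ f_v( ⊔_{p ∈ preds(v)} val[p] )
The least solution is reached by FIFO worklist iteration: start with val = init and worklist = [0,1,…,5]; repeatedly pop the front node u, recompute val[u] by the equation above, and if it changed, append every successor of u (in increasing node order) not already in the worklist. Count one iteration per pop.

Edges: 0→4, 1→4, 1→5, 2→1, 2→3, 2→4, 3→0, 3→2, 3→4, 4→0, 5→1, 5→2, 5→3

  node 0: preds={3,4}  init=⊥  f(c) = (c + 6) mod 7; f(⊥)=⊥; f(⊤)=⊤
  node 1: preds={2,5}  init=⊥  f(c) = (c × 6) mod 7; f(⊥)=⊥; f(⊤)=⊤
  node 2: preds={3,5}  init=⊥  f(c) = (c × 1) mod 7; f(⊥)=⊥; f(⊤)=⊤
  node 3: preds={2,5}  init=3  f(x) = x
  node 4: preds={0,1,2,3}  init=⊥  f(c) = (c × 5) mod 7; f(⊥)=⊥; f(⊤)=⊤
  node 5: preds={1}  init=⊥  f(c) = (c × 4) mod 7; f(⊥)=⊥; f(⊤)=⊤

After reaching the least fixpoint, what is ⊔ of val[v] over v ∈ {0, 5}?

⊤

Worklist (19 pops):
  #1 pop 0: in=3 → 2 (was ⊥); enqueue []
  #2 pop 1: in=⊥ → ⊥ (no change)
  #3 pop 2: in=3 → 3 (was ⊥); enqueue [1]
  #4 pop 3: in=3 → 3 (no change)
  #5 pop 4: in=⊤ → ⊤ (was ⊥); enqueue [0]
  #6 pop 5: in=⊥ → ⊥ (no change)
  #7 pop 1: in=3 → 4 (was ⊥); enqueue [4,5]
  #8 pop 0: in=⊤ → ⊤ (was 2); enqueue []
  #9 pop 4: in=⊤ → ⊤ (no change)
  #10 pop 5: in=4 → 2 (was ⊥); enqueue [1,2,3]
  #11 pop 1: in=⊤ → ⊤ (was 4); enqueue [4,5]
  #12 pop 2: in=⊤ → ⊤ (was 3); enqueue [1]
  #13 pop 3: in=⊤ → ⊤ (was 3); enqueue [0,2]
  #14 pop 4: in=⊤ → ⊤ (no change)
  #15 pop 5: in=⊤ → ⊤ (was 2); enqueue [3]
  #16 pop 1: in=⊤ → ⊤ (no change)
  #17 pop 0: in=⊤ → ⊤ (no change)
  #18 pop 2: in=⊤ → ⊤ (no change)
  #19 pop 3: in=⊤ → ⊤ (no change)

Fixpoint:
  val[0] = ⊤
  val[1] = ⊤
  val[2] = ⊤
  val[3] = ⊤
  val[4] = ⊤
  val[5] = ⊤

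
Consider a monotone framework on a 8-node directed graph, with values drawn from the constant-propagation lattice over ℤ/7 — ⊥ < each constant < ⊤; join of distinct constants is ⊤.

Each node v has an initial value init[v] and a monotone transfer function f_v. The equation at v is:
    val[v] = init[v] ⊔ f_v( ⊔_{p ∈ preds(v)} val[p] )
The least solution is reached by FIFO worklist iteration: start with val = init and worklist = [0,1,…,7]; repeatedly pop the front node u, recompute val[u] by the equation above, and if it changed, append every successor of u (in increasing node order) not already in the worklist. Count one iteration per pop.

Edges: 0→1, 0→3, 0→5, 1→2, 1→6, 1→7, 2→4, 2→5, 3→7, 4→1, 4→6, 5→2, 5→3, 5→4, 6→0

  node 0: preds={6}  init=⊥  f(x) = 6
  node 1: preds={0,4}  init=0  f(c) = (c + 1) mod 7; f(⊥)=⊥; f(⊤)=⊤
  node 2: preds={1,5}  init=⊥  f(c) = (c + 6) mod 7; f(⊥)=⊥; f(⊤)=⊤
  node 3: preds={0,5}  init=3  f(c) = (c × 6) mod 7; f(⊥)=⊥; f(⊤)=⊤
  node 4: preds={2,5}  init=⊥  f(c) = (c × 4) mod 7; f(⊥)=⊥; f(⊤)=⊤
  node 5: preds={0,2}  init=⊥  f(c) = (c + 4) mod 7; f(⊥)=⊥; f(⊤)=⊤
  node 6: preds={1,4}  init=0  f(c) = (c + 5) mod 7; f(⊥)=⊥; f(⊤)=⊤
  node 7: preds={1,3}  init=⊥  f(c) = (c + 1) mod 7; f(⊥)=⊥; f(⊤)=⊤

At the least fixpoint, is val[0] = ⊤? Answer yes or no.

Trace (20 dequeues):
  [1] u=0 | in 0 | out 6 | prev ⊥ | push {}
  [2] u=1 | in 6 | out 0 | ==
  [3] u=2 | in 0 | out 6 | prev ⊥ | push {}
  [4] u=3 | in 6 | out ⊤ | prev 3 | push {}
  [5] u=4 | in 6 | out 3 | prev ⊥ | push {1}
  [6] u=5 | in 6 | out 3 | prev ⊥ | push {2,3,4}
  [7] u=6 | in ⊤ | out ⊤ | prev 0 | push {0}
  [8] u=7 | in ⊤ | out ⊤ | prev ⊥ | push {}
  [9] u=1 | in ⊤ | out ⊤ | prev 0 | push {6,7}
  [10] u=2 | in ⊤ | out ⊤ | prev 6 | push {5}
  [11] u=3 | in ⊤ | out ⊤ | ==
  [12] u=4 | in ⊤ | out ⊤ | prev 3 | push {1}
  [13] u=0 | in ⊤ | out 6 | ==
  [14] u=6 | in ⊤ | out ⊤ | ==
  [15] u=7 | in ⊤ | out ⊤ | ==
  [16] u=5 | in ⊤ | out ⊤ | prev 3 | push {2,3,4}
  [17] u=1 | in ⊤ | out ⊤ | ==
  [18] u=2 | in ⊤ | out ⊤ | ==
  [19] u=3 | in ⊤ | out ⊤ | ==
  [20] u=4 | in ⊤ | out ⊤ | ==

Converged values:
  [0] 6
  [1] ⊤
  [2] ⊤
  [3] ⊤
  [4] ⊤
  [5] ⊤
  [6] ⊤
  [7] ⊤

no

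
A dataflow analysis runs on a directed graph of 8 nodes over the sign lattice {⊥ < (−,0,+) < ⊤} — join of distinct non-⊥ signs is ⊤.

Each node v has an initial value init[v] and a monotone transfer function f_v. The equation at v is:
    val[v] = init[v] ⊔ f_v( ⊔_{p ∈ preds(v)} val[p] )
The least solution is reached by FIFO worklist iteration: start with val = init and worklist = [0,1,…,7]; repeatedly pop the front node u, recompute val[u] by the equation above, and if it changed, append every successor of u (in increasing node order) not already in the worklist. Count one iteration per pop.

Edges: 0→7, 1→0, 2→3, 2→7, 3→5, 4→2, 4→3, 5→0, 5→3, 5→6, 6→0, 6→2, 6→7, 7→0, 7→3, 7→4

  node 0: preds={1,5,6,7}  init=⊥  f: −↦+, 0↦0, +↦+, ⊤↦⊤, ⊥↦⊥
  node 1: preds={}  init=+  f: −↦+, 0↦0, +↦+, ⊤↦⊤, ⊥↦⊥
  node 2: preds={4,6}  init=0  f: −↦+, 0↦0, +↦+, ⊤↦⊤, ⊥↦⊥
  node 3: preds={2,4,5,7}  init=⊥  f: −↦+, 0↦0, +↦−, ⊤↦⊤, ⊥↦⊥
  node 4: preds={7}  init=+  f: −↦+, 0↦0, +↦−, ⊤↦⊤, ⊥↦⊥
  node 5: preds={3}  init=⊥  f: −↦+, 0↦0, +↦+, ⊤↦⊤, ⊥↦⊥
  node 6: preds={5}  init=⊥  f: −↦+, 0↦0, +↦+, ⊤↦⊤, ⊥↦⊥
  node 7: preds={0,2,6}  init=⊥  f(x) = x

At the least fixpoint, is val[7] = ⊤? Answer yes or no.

yes

Worklist (15 pops):
  #1 pop 0: in=+ → + (was ⊥); enqueue []
  #2 pop 1: in=⊥ → + (no change)
  #3 pop 2: in=+ → ⊤ (was 0); enqueue []
  #4 pop 3: in=⊤ → ⊤ (was ⊥); enqueue []
  #5 pop 4: in=⊥ → + (no change)
  #6 pop 5: in=⊤ → ⊤ (was ⊥); enqueue [0,3]
  #7 pop 6: in=⊤ → ⊤ (was ⊥); enqueue [2]
  #8 pop 7: in=⊤ → ⊤ (was ⊥); enqueue [4]
  #9 pop 0: in=⊤ → ⊤ (was +); enqueue [7]
  #10 pop 3: in=⊤ → ⊤ (no change)
  #11 pop 2: in=⊤ → ⊤ (no change)
  #12 pop 4: in=⊤ → ⊤ (was +); enqueue [2,3]
  #13 pop 7: in=⊤ → ⊤ (no change)
  #14 pop 2: in=⊤ → ⊤ (no change)
  #15 pop 3: in=⊤ → ⊤ (no change)

Fixpoint:
  val[0] = ⊤
  val[1] = +
  val[2] = ⊤
  val[3] = ⊤
  val[4] = ⊤
  val[5] = ⊤
  val[6] = ⊤
  val[7] = ⊤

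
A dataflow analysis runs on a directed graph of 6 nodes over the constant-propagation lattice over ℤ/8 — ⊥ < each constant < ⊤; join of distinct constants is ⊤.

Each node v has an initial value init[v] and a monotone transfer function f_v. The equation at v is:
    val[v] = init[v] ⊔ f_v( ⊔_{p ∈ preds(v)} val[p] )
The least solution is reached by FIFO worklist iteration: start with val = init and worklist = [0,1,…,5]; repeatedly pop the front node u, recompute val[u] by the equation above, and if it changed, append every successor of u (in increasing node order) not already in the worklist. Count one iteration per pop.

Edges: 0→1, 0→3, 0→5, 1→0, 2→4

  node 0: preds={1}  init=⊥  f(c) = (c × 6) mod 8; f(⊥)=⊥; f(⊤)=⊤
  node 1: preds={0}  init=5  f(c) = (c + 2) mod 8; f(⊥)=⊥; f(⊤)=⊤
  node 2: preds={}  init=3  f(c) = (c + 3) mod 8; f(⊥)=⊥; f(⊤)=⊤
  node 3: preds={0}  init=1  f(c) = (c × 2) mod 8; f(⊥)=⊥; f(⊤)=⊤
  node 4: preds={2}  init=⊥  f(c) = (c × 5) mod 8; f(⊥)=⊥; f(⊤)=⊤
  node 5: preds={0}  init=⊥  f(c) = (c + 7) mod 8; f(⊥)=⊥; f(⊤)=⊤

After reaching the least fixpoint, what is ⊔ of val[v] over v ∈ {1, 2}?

Worklist (10 pops):
  #1 pop 0: in=5 → 6 (was ⊥); enqueue []
  #2 pop 1: in=6 → ⊤ (was 5); enqueue [0]
  #3 pop 2: in=⊥ → 3 (no change)
  #4 pop 3: in=6 → ⊤ (was 1); enqueue []
  #5 pop 4: in=3 → 7 (was ⊥); enqueue []
  #6 pop 5: in=6 → 5 (was ⊥); enqueue []
  #7 pop 0: in=⊤ → ⊤ (was 6); enqueue [1,3,5]
  #8 pop 1: in=⊤ → ⊤ (no change)
  #9 pop 3: in=⊤ → ⊤ (no change)
  #10 pop 5: in=⊤ → ⊤ (was 5); enqueue []

Fixpoint:
  val[0] = ⊤
  val[1] = ⊤
  val[2] = 3
  val[3] = ⊤
  val[4] = 7
  val[5] = ⊤

⊤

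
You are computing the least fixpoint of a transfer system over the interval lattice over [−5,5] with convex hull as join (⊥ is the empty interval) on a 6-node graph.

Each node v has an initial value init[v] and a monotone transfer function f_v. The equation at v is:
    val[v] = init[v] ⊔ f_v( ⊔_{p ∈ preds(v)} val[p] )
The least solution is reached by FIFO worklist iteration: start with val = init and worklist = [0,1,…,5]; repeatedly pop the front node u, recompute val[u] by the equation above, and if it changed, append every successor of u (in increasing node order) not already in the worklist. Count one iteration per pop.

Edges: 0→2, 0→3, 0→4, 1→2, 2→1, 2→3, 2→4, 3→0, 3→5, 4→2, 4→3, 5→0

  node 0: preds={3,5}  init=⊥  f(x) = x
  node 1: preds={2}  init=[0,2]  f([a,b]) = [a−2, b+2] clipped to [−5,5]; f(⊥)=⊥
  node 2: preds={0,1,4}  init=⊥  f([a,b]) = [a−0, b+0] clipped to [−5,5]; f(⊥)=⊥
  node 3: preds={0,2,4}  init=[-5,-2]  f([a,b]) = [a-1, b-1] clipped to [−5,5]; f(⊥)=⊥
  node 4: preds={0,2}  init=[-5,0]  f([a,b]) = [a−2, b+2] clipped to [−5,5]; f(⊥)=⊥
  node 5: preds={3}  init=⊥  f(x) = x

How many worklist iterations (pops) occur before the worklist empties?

Trace (24 dequeues):
  [1] u=0 | in [-5,-2] | out [-5,-2] | prev ⊥ | push {}
  [2] u=1 | in ⊥ | out [0,2] | ==
  [3] u=2 | in [-5,2] | out [-5,2] | prev ⊥ | push {1}
  [4] u=3 | in [-5,2] | out [-5,1] | prev [-5,-2] | push {0}
  [5] u=4 | in [-5,2] | out [-5,4] | prev [-5,0] | push {2,3}
  [6] u=5 | in [-5,1] | out [-5,1] | prev ⊥ | push {}
  [7] u=1 | in [-5,2] | out [-5,4] | prev [0,2] | push {}
  [8] u=0 | in [-5,1] | out [-5,1] | prev [-5,-2] | push {4}
  [9] u=2 | in [-5,4] | out [-5,4] | prev [-5,2] | push {1}
  [10] u=3 | in [-5,4] | out [-5,3] | prev [-5,1] | push {0,5}
  [11] u=4 | in [-5,4] | out [-5,5] | prev [-5,4] | push {2,3}
  [12] u=1 | in [-5,4] | out [-5,5] | prev [-5,4] | push {}
  [13] u=0 | in [-5,3] | out [-5,3] | prev [-5,1] | push {4}
  [14] u=5 | in [-5,3] | out [-5,3] | prev [-5,1] | push {0}
  [15] u=2 | in [-5,5] | out [-5,5] | prev [-5,4] | push {1}
  [16] u=3 | in [-5,5] | out [-5,4] | prev [-5,3] | push {5}
  [17] u=4 | in [-5,5] | out [-5,5] | ==
  [18] u=0 | in [-5,4] | out [-5,4] | prev [-5,3] | push {2,3,4}
  [19] u=1 | in [-5,5] | out [-5,5] | ==
  [20] u=5 | in [-5,4] | out [-5,4] | prev [-5,3] | push {0}
  [21] u=2 | in [-5,5] | out [-5,5] | ==
  [22] u=3 | in [-5,5] | out [-5,4] | ==
  [23] u=4 | in [-5,5] | out [-5,5] | ==
  [24] u=0 | in [-5,4] | out [-5,4] | ==

Converged values:
  [0] [-5,4]
  [1] [-5,5]
  [2] [-5,5]
  [3] [-5,4]
  [4] [-5,5]
  [5] [-5,4]

24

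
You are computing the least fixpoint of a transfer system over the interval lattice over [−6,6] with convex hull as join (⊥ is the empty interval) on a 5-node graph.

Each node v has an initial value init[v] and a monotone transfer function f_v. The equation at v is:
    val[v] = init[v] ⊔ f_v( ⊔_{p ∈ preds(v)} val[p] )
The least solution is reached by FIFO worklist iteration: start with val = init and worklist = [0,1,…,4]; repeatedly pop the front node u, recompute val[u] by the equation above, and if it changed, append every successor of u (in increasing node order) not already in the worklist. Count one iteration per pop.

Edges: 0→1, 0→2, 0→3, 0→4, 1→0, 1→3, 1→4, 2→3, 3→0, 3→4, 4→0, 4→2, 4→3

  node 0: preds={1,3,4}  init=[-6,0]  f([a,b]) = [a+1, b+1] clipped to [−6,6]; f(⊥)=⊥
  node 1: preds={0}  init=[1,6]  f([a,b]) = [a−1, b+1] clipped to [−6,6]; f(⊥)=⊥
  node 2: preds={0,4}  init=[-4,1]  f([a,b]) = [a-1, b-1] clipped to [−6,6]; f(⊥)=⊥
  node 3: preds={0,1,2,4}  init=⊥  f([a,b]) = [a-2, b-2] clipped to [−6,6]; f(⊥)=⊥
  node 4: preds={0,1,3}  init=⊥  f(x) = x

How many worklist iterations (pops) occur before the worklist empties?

8

Worklist (8 pops):
  #1 pop 0: in=[1,6] → [-6,6] (was [-6,0]); enqueue []
  #2 pop 1: in=[-6,6] → [-6,6] (was [1,6]); enqueue [0]
  #3 pop 2: in=[-6,6] → [-6,5] (was [-4,1]); enqueue []
  #4 pop 3: in=[-6,6] → [-6,4] (was ⊥); enqueue []
  #5 pop 4: in=[-6,6] → [-6,6] (was ⊥); enqueue [2,3]
  #6 pop 0: in=[-6,6] → [-6,6] (no change)
  #7 pop 2: in=[-6,6] → [-6,5] (no change)
  #8 pop 3: in=[-6,6] → [-6,4] (no change)

Fixpoint:
  val[0] = [-6,6]
  val[1] = [-6,6]
  val[2] = [-6,5]
  val[3] = [-6,4]
  val[4] = [-6,6]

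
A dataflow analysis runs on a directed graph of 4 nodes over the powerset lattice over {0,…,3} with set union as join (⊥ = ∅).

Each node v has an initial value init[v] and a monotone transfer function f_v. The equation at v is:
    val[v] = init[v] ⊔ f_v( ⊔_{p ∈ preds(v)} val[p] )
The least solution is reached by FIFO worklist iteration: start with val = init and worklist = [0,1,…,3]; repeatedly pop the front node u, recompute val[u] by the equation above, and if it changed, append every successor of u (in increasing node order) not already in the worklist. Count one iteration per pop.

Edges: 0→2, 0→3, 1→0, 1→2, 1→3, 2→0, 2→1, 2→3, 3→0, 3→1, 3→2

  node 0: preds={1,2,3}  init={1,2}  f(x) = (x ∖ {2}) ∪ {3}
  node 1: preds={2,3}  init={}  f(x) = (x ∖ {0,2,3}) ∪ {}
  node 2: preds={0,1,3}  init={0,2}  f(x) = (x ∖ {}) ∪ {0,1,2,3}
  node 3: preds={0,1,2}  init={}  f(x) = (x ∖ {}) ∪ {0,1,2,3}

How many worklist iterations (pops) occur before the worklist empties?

Iteration log — 9 steps:
  step 1. node 0  ⊔preds={0,2}  new={0,1,2,3}  old={1,2}  +wl: 
  step 2. node 1  ⊔preds={0,2}  new={}  stable
  step 3. node 2  ⊔preds={0,1,2,3}  new={0,1,2,3}  old={0,2}  +wl: 0,1
  step 4. node 3  ⊔preds={0,1,2,3}  new={0,1,2,3}  old={}  +wl: 2
  step 5. node 0  ⊔preds={0,1,2,3}  new={0,1,2,3}  stable
  step 6. node 1  ⊔preds={0,1,2,3}  new={1}  old={}  +wl: 0,3
  step 7. node 2  ⊔preds={0,1,2,3}  new={0,1,2,3}  stable
  step 8. node 0  ⊔preds={0,1,2,3}  new={0,1,2,3}  stable
  step 9. node 3  ⊔preds={0,1,2,3}  new={0,1,2,3}  stable

Least fixpoint reached:
  node 0: {0,1,2,3}
  node 1: {1}
  node 2: {0,1,2,3}
  node 3: {0,1,2,3}

9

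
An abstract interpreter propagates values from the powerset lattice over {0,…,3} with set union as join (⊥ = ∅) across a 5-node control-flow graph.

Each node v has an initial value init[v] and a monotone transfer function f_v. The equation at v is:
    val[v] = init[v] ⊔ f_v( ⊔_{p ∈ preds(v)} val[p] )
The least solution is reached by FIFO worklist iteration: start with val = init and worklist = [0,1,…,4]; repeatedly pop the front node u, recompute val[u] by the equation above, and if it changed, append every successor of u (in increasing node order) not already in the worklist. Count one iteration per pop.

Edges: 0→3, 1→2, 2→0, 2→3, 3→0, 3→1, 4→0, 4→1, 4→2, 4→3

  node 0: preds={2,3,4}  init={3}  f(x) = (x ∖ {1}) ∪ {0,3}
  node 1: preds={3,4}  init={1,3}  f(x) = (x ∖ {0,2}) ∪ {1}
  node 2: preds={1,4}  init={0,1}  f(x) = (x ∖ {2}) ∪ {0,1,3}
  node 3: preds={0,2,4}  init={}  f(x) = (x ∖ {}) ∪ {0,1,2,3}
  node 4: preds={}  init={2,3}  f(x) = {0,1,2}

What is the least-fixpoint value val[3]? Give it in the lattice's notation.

Worklist (9 pops):
  #1 pop 0: in={0,1,2,3} → {0,2,3} (was {3}); enqueue []
  #2 pop 1: in={2,3} → {1,3} (no change)
  #3 pop 2: in={1,2,3} → {0,1,3} (was {0,1}); enqueue [0]
  #4 pop 3: in={0,1,2,3} → {0,1,2,3} (was {}); enqueue [1]
  #5 pop 4: in={} → {0,1,2,3} (was {2,3}); enqueue [2,3]
  #6 pop 0: in={0,1,2,3} → {0,2,3} (no change)
  #7 pop 1: in={0,1,2,3} → {1,3} (no change)
  #8 pop 2: in={0,1,2,3} → {0,1,3} (no change)
  #9 pop 3: in={0,1,2,3} → {0,1,2,3} (no change)

Fixpoint:
  val[0] = {0,2,3}
  val[1] = {1,3}
  val[2] = {0,1,3}
  val[3] = {0,1,2,3}
  val[4] = {0,1,2,3}

{0,1,2,3}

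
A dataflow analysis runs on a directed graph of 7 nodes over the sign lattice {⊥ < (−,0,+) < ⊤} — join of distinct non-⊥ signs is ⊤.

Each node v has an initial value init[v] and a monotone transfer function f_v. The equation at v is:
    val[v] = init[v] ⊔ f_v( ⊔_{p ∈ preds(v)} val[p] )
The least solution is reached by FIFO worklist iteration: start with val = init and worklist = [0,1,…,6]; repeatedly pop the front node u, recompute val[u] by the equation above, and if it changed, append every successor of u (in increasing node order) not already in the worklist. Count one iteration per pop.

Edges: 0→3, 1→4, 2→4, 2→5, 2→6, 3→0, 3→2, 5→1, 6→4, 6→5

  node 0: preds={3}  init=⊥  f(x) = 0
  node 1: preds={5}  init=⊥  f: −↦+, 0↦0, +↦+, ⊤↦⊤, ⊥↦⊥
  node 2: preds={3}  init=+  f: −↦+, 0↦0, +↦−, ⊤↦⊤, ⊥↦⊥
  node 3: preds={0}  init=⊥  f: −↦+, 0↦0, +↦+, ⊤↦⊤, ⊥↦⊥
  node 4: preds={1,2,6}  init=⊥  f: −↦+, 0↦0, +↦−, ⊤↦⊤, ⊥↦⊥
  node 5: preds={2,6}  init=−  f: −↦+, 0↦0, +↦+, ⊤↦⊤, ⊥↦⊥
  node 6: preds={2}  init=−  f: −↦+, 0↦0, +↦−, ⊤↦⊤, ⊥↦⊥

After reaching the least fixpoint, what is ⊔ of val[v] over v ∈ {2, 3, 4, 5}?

⊤

Trace (15 dequeues):
  [1] u=0 | in ⊥ | out 0 | prev ⊥ | push {}
  [2] u=1 | in − | out + | prev ⊥ | push {}
  [3] u=2 | in ⊥ | out + | ==
  [4] u=3 | in 0 | out 0 | prev ⊥ | push {0,2}
  [5] u=4 | in ⊤ | out ⊤ | prev ⊥ | push {}
  [6] u=5 | in ⊤ | out ⊤ | prev − | push {1}
  [7] u=6 | in + | out − | ==
  [8] u=0 | in 0 | out 0 | ==
  [9] u=2 | in 0 | out ⊤ | prev + | push {4,5,6}
  [10] u=1 | in ⊤ | out ⊤ | prev + | push {}
  [11] u=4 | in ⊤ | out ⊤ | ==
  [12] u=5 | in ⊤ | out ⊤ | ==
  [13] u=6 | in ⊤ | out ⊤ | prev − | push {4,5}
  [14] u=4 | in ⊤ | out ⊤ | ==
  [15] u=5 | in ⊤ | out ⊤ | ==

Converged values:
  [0] 0
  [1] ⊤
  [2] ⊤
  [3] 0
  [4] ⊤
  [5] ⊤
  [6] ⊤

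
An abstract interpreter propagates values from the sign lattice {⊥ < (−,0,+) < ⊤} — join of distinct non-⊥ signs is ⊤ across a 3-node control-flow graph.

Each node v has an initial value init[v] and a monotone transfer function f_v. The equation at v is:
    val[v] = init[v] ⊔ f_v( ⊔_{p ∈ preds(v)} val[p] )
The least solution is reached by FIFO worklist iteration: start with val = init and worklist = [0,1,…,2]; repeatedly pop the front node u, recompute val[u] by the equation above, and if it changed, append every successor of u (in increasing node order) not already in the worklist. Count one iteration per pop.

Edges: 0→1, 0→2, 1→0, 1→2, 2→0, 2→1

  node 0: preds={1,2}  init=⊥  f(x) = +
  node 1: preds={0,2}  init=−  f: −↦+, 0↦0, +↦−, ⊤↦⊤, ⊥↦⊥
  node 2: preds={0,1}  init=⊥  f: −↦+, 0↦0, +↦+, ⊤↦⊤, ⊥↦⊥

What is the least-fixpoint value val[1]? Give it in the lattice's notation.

Trace (7 dequeues):
  [1] u=0 | in − | out + | prev ⊥ | push {}
  [2] u=1 | in + | out − | ==
  [3] u=2 | in ⊤ | out ⊤ | prev ⊥ | push {0,1}
  [4] u=0 | in ⊤ | out + | ==
  [5] u=1 | in ⊤ | out ⊤ | prev − | push {0,2}
  [6] u=0 | in ⊤ | out + | ==
  [7] u=2 | in ⊤ | out ⊤ | ==

Converged values:
  [0] +
  [1] ⊤
  [2] ⊤

⊤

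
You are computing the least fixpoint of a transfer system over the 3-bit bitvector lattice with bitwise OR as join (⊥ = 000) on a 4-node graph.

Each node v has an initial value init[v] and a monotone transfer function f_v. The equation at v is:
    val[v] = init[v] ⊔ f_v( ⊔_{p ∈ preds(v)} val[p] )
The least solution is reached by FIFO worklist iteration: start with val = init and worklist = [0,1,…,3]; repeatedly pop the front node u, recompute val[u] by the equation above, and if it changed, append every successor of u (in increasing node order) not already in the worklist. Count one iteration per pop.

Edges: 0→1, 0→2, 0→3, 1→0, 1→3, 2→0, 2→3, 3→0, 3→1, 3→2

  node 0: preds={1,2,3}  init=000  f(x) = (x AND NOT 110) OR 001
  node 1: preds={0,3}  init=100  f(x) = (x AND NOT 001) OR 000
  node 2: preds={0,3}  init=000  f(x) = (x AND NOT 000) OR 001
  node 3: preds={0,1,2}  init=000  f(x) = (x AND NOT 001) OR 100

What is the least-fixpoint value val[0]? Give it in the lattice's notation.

Worklist (9 pops):
  #1 pop 0: in=100 → 001 (was 000); enqueue []
  #2 pop 1: in=001 → 100 (no change)
  #3 pop 2: in=001 → 001 (was 000); enqueue [0]
  #4 pop 3: in=101 → 100 (was 000); enqueue [1,2]
  #5 pop 0: in=101 → 001 (no change)
  #6 pop 1: in=101 → 100 (no change)
  #7 pop 2: in=101 → 101 (was 001); enqueue [0,3]
  #8 pop 0: in=101 → 001 (no change)
  #9 pop 3: in=101 → 100 (no change)

Fixpoint:
  val[0] = 001
  val[1] = 100
  val[2] = 101
  val[3] = 100

001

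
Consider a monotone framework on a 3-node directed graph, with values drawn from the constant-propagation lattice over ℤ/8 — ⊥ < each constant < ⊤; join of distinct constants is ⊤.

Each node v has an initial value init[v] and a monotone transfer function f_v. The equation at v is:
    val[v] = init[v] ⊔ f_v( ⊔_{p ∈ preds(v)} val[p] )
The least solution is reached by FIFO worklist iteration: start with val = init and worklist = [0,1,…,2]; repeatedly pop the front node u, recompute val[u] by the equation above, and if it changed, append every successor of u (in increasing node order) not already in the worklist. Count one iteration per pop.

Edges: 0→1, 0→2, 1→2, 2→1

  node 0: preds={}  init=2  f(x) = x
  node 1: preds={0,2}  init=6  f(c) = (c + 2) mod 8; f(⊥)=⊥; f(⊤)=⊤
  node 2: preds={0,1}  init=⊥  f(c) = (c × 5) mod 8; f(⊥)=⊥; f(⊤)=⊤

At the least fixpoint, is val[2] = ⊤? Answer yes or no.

yes

Worklist (4 pops):
  #1 pop 0: in=⊥ → 2 (no change)
  #2 pop 1: in=2 → ⊤ (was 6); enqueue []
  #3 pop 2: in=⊤ → ⊤ (was ⊥); enqueue [1]
  #4 pop 1: in=⊤ → ⊤ (no change)

Fixpoint:
  val[0] = 2
  val[1] = ⊤
  val[2] = ⊤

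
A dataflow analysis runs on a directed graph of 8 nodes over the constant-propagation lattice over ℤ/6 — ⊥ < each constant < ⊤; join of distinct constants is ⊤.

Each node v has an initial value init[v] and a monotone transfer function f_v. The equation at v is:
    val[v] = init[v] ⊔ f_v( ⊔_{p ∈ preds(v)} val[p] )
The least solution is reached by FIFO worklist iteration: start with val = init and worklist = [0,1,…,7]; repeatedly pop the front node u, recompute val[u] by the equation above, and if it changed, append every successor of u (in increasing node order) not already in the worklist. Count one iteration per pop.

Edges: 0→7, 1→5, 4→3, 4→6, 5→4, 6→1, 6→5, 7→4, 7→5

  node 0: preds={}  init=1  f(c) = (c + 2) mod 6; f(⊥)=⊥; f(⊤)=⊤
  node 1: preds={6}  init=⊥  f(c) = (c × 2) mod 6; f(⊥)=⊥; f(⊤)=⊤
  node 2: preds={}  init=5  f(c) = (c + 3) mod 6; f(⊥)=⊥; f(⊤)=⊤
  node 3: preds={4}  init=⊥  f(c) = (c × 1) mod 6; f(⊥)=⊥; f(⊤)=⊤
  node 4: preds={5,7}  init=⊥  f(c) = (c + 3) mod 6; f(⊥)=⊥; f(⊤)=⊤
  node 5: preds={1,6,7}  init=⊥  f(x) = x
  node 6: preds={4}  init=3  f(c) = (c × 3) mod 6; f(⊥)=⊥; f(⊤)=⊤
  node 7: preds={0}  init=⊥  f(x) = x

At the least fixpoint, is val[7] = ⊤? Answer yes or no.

no

Iteration log — 14 steps:
  step 1. node 0  ⊔preds=⊥  new=1  stable
  step 2. node 1  ⊔preds=3  new=0  old=⊥  +wl: 
  step 3. node 2  ⊔preds=⊥  new=5  stable
  step 4. node 3  ⊔preds=⊥  new=⊥  stable
  step 5. node 4  ⊔preds=⊥  new=⊥  stable
  step 6. node 5  ⊔preds=⊤  new=⊤  old=⊥  +wl: 4
  step 7. node 6  ⊔preds=⊥  new=3  stable
  step 8. node 7  ⊔preds=1  new=1  old=⊥  +wl: 5
  step 9. node 4  ⊔preds=⊤  new=⊤  old=⊥  +wl: 3,6
  step 10. node 5  ⊔preds=⊤  new=⊤  stable
  step 11. node 3  ⊔preds=⊤  new=⊤  old=⊥  +wl: 
  step 12. node 6  ⊔preds=⊤  new=⊤  old=3  +wl: 1,5
  step 13. node 1  ⊔preds=⊤  new=⊤  old=0  +wl: 
  step 14. node 5  ⊔preds=⊤  new=⊤  stable

Least fixpoint reached:
  node 0: 1
  node 1: ⊤
  node 2: 5
  node 3: ⊤
  node 4: ⊤
  node 5: ⊤
  node 6: ⊤
  node 7: 1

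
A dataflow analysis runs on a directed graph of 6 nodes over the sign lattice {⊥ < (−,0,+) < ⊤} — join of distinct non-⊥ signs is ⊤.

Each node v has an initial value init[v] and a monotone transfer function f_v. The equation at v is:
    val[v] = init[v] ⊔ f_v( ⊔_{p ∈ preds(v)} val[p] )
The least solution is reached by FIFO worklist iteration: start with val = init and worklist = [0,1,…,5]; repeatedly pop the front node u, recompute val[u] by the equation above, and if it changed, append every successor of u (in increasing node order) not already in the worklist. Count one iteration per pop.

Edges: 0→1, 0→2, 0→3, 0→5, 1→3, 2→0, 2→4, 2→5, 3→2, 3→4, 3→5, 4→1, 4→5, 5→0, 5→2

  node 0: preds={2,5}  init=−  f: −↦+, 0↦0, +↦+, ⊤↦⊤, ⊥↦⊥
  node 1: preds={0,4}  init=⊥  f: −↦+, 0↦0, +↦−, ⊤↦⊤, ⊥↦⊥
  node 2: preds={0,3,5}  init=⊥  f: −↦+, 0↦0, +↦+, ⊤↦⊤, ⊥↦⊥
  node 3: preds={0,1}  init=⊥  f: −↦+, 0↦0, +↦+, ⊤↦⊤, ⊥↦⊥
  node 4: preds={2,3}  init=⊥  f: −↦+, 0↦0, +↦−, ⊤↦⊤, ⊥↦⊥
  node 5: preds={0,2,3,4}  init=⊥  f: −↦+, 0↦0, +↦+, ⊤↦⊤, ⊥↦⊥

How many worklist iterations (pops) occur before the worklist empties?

13

Trace (13 dequeues):
  [1] u=0 | in ⊥ | out − | ==
  [2] u=1 | in − | out + | prev ⊥ | push {}
  [3] u=2 | in − | out + | prev ⊥ | push {0}
  [4] u=3 | in ⊤ | out ⊤ | prev ⊥ | push {2}
  [5] u=4 | in ⊤ | out ⊤ | prev ⊥ | push {1}
  [6] u=5 | in ⊤ | out ⊤ | prev ⊥ | push {}
  [7] u=0 | in ⊤ | out ⊤ | prev − | push {3,5}
  [8] u=2 | in ⊤ | out ⊤ | prev + | push {0,4}
  [9] u=1 | in ⊤ | out ⊤ | prev + | push {}
  [10] u=3 | in ⊤ | out ⊤ | ==
  [11] u=5 | in ⊤ | out ⊤ | ==
  [12] u=0 | in ⊤ | out ⊤ | ==
  [13] u=4 | in ⊤ | out ⊤ | ==

Converged values:
  [0] ⊤
  [1] ⊤
  [2] ⊤
  [3] ⊤
  [4] ⊤
  [5] ⊤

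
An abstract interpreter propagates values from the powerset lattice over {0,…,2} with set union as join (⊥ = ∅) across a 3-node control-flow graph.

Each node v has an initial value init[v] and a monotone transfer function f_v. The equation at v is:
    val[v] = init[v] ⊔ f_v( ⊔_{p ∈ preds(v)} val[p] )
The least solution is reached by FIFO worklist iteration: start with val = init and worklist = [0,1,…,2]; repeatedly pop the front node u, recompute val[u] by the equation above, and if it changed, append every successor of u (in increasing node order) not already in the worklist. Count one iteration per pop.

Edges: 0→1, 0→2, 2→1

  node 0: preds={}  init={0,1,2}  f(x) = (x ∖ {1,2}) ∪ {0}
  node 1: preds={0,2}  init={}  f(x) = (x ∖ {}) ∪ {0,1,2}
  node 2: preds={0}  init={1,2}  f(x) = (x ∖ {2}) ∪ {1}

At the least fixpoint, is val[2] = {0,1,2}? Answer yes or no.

yes

Iteration log — 4 steps:
  step 1. node 0  ⊔preds={}  new={0,1,2}  stable
  step 2. node 1  ⊔preds={0,1,2}  new={0,1,2}  old={}  +wl: 
  step 3. node 2  ⊔preds={0,1,2}  new={0,1,2}  old={1,2}  +wl: 1
  step 4. node 1  ⊔preds={0,1,2}  new={0,1,2}  stable

Least fixpoint reached:
  node 0: {0,1,2}
  node 1: {0,1,2}
  node 2: {0,1,2}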